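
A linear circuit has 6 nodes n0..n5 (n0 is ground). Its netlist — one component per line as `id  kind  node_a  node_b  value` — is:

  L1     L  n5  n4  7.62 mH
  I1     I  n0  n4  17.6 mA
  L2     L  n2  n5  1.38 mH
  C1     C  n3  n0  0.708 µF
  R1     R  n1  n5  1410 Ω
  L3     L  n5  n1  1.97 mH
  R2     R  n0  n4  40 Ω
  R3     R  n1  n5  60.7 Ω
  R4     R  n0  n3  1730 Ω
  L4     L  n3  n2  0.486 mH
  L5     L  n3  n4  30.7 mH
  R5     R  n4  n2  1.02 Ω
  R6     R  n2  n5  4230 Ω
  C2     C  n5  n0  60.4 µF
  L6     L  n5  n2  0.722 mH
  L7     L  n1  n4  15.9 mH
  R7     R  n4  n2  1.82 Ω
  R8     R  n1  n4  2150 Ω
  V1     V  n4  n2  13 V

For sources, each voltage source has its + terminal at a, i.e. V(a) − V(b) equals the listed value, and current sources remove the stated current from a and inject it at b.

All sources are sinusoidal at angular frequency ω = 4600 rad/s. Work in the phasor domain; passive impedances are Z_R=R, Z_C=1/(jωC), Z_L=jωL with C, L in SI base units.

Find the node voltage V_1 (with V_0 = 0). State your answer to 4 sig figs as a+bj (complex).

MNA unknowns: 5 node voltages V₁..V_5 plus 1 source current (V1)
L1: Y=0.000-0.02853j on G[5,4]
I1: z[0]−=0.0176, z[4]+=0.0176
L2: Y=0.000-0.1575j on G[2,5]
C1: Y=0.000+0.003257j on G[3,0]
R1: Y=0.0007092+0.000j on G[1,5]
L3: Y=0.000-0.1104j on G[5,1]
R2: Y=0.02500+0.000j on G[0,4]
R3: Y=0.01647+0.000j on G[1,5]
R4: Y=0.0005780+0.000j on G[0,3]
L4: Y=0.000-0.4473j on G[3,2]
L5: Y=0.000-0.007081j on G[3,4]
R5: Y=0.9804+0.000j on G[4,2]
R6: Y=0.0002364+0.000j on G[2,5]
C2: Y=0.000+0.2778j on G[5,0]
L6: Y=0.000-0.3011j on G[5,2]
L7: Y=0.000-0.01367j on G[1,4]
R7: Y=0.5495+0.000j on G[4,2]
R8: Y=0.0004651+0.000j on G[1,4]
V1: row V4−V2=13, i_V1 at 4,2
solve → V1=1.262+0.8009j, V2=-1.074+0.4316j, V3=-0.8770+0.4358j, V4=11.93+0.4316j, V5=-0.02946+1.003j
aux → i_V1=-20.15+0.5669j

1.262+0.8009j V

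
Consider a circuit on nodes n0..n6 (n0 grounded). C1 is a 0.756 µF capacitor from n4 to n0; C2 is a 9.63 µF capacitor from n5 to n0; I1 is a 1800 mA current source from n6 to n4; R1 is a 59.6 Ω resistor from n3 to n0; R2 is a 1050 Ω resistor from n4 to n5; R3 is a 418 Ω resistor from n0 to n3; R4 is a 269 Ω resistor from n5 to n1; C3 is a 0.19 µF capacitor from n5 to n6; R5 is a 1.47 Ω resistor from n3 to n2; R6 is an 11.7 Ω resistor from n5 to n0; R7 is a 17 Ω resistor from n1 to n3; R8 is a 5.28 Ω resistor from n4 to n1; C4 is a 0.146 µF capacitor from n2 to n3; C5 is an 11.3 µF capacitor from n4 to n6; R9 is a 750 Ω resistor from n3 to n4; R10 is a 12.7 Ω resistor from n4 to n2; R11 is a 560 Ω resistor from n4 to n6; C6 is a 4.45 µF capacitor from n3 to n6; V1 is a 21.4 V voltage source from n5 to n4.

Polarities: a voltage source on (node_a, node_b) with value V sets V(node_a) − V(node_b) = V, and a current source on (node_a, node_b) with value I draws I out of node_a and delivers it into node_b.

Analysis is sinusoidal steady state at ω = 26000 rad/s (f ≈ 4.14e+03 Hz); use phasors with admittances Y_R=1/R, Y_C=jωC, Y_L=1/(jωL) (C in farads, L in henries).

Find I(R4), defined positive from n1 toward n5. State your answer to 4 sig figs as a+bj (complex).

Apply KCL at each of the 6 non-ground nodes and solve the resulting linear system.
Node n1: branches {R4, R7, R8} → V_1 = -19.35-0.7001j
Node n2: branches {R5, C4, R10} → V_2 = -19.95-0.3106j
Node n3: branches {R1, R3, R5, R7, C4, R9, C6} → V_3 = -20.00-0.2494j
Node n4: branches {C1, I1, R2, R8, C5, R9, R10, R11, V1} → V_4 = -19.56-0.8373j
Node n5: branches {C2, R2, R4, C3, R6, V1} → V_5 = 1.840-0.8373j
Node n6: branches {I1, C3, C5, R11, C6} → V_6 = -19.45+3.670j
Source currents: i(V1)=-0.4884-0.4939j

-0.07876+0.0005103j A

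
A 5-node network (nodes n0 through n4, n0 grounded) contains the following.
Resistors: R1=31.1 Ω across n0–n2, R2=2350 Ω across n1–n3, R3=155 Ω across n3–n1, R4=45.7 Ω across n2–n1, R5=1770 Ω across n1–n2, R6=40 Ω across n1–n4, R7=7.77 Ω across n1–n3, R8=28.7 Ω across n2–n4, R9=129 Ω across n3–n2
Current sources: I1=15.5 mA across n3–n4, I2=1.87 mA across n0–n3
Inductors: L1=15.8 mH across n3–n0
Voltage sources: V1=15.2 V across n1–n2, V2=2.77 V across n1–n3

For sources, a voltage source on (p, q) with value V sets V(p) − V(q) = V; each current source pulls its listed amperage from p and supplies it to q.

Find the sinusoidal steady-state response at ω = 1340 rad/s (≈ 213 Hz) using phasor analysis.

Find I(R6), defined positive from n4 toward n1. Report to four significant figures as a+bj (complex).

-0.2148+0.000j A

Apply KCL at each of the 4 non-ground nodes and solve the resulting linear system.
Node n1: branches {R2, R3, R4, R5, R6, R7, V1, V2} → V_1 = 6.725+5.809j
Node n2: branches {R1, R4, R5, R8, R9, V1} → V_2 = -8.475+5.809j
Node n3: branches {I1, L1, R2, R3, I2, R7, R9, V2} → V_3 = 3.955+5.809j
Node n4: branches {I1, R6, R8} → V_4 = -1.866+5.809j
Source currents: i(V1)=-0.9403+0.1868j, i(V2)=0.008822-0.1868j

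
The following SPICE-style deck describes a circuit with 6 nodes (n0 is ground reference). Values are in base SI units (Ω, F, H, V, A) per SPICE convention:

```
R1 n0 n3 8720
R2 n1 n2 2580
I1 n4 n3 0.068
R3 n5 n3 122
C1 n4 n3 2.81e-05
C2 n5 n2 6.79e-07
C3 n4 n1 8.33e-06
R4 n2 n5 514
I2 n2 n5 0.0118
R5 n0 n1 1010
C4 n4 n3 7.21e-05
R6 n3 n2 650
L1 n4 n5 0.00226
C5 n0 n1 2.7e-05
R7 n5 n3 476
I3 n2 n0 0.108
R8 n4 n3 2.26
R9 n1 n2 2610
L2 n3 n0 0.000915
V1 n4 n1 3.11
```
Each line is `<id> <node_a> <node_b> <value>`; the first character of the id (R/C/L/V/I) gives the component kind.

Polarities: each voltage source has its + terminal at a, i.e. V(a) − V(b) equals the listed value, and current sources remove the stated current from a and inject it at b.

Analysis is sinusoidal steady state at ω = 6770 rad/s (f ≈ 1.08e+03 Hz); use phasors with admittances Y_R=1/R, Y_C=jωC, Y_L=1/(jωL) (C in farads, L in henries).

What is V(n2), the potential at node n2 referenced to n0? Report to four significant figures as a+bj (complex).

-22.24+33.51j V

Apply KCL at each of the 5 non-ground nodes and solve the resulting linear system.
Node n1: branches {R2, C3, R5, C5, R9, V1} → V_1 = -12.10+19.60j
Node n2: branches {R2, C2, R4, I2, R6, I3, R9} → V_2 = -22.24+33.51j
Node n3: branches {R1, I1, R3, C1, C4, R6, R7, R8, L2} → V_3 = -13.56+21.60j
Node n4: branches {I1, C1, C3, C4, L1, R8, V1} → V_4 = -8.989+19.60j
Node n5: branches {R3, C2, R4, I2, L1, R7} → V_5 = -9.179+17.58j
Source currents: i(V1)=-3.586-2.378j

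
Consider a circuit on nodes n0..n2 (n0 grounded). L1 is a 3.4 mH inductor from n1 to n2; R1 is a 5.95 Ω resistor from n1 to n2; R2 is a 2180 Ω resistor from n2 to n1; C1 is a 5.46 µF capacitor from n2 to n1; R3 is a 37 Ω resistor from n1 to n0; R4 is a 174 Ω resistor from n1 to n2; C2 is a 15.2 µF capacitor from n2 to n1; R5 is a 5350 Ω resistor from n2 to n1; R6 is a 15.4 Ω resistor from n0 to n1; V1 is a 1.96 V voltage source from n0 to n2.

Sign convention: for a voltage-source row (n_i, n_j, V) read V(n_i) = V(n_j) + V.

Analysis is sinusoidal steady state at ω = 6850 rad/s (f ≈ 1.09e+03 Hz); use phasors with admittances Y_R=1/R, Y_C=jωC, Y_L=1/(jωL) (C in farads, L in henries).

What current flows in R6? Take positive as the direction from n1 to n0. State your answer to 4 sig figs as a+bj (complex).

Element admittances at ω=6850 rad/s:
  Y(L1) = 0.000-0.04294j S between n1,n2
  Y(R1) = 0.1681+0.000j S between n1,n2
  Y(R2) = 0.0004587+0.000j S between n2,n1
  Y(C1) = 0.000+0.03740j S between n2,n1
  Y(R3) = 0.02703+0.000j S between n1,n0
  Y(R4) = 0.005747+0.000j S between n1,n2
  Y(C2) = 0.000+0.1041j S between n2,n1
  Y(R5) = 0.0001869+0.000j S between n2,n1
  Y(R6) = 0.06494+0.000j S between n0,n1
  V1: constraint V(n0)−V(n2) = 1.96
Assemble and solve the 3×3 MNA system:
  V(n1)=-1.365-0.2202j  V(n2)=-1.960+0.000j
  i(V1)=-0.1255-0.02025j

-0.08863-0.01430j A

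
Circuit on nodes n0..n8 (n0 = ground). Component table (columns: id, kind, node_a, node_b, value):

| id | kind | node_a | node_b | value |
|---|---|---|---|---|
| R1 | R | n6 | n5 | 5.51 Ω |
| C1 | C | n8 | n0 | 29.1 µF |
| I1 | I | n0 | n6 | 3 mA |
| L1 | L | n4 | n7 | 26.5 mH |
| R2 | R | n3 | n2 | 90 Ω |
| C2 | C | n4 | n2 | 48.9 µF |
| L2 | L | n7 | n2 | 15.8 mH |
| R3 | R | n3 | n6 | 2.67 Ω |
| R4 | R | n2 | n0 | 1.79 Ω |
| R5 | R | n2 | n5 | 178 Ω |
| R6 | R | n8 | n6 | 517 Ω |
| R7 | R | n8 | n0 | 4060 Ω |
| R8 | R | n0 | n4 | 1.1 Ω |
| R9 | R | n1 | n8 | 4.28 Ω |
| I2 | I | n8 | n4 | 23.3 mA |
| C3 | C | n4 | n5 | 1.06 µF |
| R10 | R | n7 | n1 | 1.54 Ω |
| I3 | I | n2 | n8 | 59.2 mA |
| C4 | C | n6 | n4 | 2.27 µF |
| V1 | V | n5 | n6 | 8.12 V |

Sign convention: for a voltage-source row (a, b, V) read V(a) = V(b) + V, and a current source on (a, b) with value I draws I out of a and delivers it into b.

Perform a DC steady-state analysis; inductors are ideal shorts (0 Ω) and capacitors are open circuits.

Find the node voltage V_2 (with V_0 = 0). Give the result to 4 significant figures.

Apply KCL at each of the 8 non-ground nodes and solve the resulting linear system.
Node n1: branches {R9, R10} → V_1 = 0.04983
Node n2: branches {R2, C2, L2, R4, R5, I3} → V_2 = 0.002013
Node n3: branches {R2, R3} → V_3 = -2.236
Node n4: branches {L1, C2, R8, I2, C3, C4} → V_4 = 0.002013
Node n5: branches {R1, R5, C3, V1} → V_5 = 5.818
Node n6: branches {R1, I1, R3, R6, C4, V1} → V_6 = -2.302
Node n7: branches {L1, L2, R10} → V_7 = 0.002013
Node n8: branches {C1, R6, R7, R9, I2, I3} → V_8 = 0.1827
Source currents: i(L1)=0.02147, i(L2)=0.05252, i(V1)=-1.506

0.002013 V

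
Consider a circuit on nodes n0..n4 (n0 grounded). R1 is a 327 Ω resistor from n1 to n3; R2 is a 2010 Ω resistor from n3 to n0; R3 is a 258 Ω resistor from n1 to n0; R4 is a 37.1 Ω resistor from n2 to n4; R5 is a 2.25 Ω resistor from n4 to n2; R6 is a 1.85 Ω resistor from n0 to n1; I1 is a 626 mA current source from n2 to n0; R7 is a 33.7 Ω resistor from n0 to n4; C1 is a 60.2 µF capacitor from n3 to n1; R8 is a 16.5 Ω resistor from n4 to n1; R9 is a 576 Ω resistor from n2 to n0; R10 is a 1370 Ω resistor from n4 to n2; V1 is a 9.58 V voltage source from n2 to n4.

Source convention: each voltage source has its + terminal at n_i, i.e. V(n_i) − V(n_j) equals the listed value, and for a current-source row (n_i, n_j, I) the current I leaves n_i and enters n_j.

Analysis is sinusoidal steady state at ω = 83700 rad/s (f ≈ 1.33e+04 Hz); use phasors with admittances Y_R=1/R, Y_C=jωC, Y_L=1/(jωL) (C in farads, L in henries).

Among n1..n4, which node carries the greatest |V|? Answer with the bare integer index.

4

Element admittances at ω=83700 rad/s:
  Y(R1) = 0.003058+0.000j S between n1,n3
  Y(R2) = 0.0004975+0.000j S between n3,n0
  Y(R3) = 0.003876+0.000j S between n1,n0
  Y(R4) = 0.02695+0.000j S between n2,n4
  Y(R5) = 0.4444+0.000j S between n4,n2
  Y(R6) = 0.5405+0.000j S between n0,n1
  I1: injects 0.626 A into n0 (from n2)
  Y(R7) = 0.02967+0.000j S between n0,n4
  Y(C1) = 0.000+5.039j S between n3,n1
  Y(R8) = 0.06061+0.000j S between n4,n1
  Y(R9) = 0.001736+0.000j S between n2,n0
  Y(R10) = 0.0007299+0.000j S between n4,n2
  V1: constraint V(n2)−V(n4) = 9.58
Assemble and solve the 5×5 MNA system:
  V(n1)=-0.7484+6.500e-08j  V(n2)=2.103+4.281e-08j  V(n3)=-0.7484-7.383e-05j  V(n4)=-7.477+4.281e-08j
  i(V1)=-5.153+0.000j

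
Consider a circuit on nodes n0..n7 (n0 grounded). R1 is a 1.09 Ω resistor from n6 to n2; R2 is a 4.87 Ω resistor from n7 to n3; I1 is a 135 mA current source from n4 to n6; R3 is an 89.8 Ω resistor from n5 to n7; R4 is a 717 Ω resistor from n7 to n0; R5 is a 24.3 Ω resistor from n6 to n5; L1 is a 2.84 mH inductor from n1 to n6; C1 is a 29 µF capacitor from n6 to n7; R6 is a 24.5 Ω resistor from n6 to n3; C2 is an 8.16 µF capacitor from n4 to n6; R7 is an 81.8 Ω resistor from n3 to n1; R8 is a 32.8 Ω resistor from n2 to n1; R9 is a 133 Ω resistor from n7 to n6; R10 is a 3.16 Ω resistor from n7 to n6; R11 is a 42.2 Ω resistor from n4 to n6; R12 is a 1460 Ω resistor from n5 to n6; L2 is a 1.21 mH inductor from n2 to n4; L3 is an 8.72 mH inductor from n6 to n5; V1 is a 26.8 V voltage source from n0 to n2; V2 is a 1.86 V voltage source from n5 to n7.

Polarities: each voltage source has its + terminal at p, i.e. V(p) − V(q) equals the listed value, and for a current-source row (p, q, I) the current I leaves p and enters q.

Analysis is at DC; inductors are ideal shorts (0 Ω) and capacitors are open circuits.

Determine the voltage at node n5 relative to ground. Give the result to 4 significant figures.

Element admittances at DC:
  Y(R1) = 0.9174 S between n6,n2
  Y(R2) = 0.2053 S between n7,n3
  I1: injects 0.135 A into n6 (from n4)
  Y(R3) = 0.01114 S between n5,n7
  Y(R4) = 0.001395 S between n7,n0
  Y(R5) = 0.04115 S between n6,n5
  L1: short n1↔n6 (DC inductor)
  Y(C1) = 0.000 S between n6,n7
  Y(R6) = 0.04082 S between n6,n3
  Y(C2) = 0.000 S between n4,n6
  Y(R7) = 0.01222 S between n3,n1
  Y(R8) = 0.03049 S between n2,n1
  Y(R9) = 0.007519 S between n7,n6
  Y(R10) = 0.3165 S between n7,n6
  Y(R11) = 0.02370 S between n4,n6
  Y(R12) = 0.0006849 S between n5,n6
  L2: short n2↔n4 (DC inductor)
  L3: short n6↔n5 (DC inductor)
  V1: constraint V(n0)−V(n2) = 26.8
  V2: constraint V(n5)−V(n7) = 1.86
Assemble and solve the 12×12 MNA system:
  V(n1)=-26.62  V(n2)=-26.80  V(n3)=-28.10  V(n4)=-26.80  V(n5)=-26.62  V(n6)=-26.62  V(n7)=-28.48
  i(L1)=-0.02355  i(L2)=0.1307  i(L3)=-0.7207  i(V1)=-0.03972  i(V2)=-0.7414

-26.62 V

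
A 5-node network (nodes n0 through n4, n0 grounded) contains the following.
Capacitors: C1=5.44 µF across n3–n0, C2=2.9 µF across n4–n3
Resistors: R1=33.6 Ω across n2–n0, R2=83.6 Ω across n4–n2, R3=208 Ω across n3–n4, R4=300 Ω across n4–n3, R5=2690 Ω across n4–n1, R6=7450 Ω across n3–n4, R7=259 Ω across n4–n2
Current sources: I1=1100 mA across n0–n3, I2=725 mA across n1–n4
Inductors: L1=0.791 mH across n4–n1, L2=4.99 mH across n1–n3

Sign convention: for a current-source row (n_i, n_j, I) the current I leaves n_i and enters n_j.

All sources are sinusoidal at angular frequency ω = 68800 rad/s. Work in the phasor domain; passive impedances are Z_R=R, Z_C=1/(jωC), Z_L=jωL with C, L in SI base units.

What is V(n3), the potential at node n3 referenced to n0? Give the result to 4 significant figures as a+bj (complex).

0.09417-2.931j V

Element admittances at ω=68800 rad/s:
  Y(C1) = 0.000+0.3743j S between n3,n0
  Y(R1) = 0.02976+0.000j S between n2,n0
  Y(C2) = 0.000+0.1995j S between n4,n3
  I1: injects 1.1 A into n3 (from n0)
  Y(R2) = 0.01196+0.000j S between n4,n2
  Y(R3) = 0.004808+0.000j S between n3,n4
  Y(R4) = 0.003333+0.000j S between n4,n3
  Y(R5) = 0.0003717+0.000j S between n4,n1
  Y(L1) = 0.000-0.01838j S between n4,n1
  Y(L2) = 0.000-0.002913j S between n1,n3
  Y(R6) = 0.0001342+0.000j S between n3,n4
  Y(R7) = 0.003861+0.000j S between n4,n2
  I2: injects 0.725 A into n4 (from n1)
Assemble and solve the 4×4 MNA system:
  V(n1)=-0.3349-37.39j  V(n2)=0.09874-1.184j  V(n3)=0.09417-2.931j  V(n4)=0.2845-3.412j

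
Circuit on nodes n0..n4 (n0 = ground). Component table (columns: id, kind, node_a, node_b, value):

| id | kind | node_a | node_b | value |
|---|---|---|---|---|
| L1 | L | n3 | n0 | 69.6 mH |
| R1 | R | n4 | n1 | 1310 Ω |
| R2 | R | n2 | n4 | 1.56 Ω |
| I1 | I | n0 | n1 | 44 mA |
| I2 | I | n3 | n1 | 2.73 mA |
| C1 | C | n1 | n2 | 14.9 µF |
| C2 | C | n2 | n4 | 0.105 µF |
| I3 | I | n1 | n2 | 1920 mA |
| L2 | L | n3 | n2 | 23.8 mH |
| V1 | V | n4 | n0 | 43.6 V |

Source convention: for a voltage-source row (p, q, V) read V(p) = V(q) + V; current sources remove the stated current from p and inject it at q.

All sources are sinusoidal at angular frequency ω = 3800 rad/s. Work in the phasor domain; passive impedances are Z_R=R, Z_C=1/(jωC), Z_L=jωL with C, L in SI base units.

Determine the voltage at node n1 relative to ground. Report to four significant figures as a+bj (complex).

43.22+33.23j V

Apply KCL at each of the 4 non-ground nodes and solve the resulting linear system.
Node n1: branches {R1, I1, I2, C1, I3} → V_1 = 43.22+33.23j
Node n2: branches {R2, C1, C2, I3, L2} → V_2 = 43.67+0.1523j
Node n3: branches {L1, I2, L2} → V_3 = 32.54-0.07048j
Node n4: branches {R1, R2, C2, V1} → V_4 = 43.60+0.000j
Source currents: i(V1)=0.04427+0.1230j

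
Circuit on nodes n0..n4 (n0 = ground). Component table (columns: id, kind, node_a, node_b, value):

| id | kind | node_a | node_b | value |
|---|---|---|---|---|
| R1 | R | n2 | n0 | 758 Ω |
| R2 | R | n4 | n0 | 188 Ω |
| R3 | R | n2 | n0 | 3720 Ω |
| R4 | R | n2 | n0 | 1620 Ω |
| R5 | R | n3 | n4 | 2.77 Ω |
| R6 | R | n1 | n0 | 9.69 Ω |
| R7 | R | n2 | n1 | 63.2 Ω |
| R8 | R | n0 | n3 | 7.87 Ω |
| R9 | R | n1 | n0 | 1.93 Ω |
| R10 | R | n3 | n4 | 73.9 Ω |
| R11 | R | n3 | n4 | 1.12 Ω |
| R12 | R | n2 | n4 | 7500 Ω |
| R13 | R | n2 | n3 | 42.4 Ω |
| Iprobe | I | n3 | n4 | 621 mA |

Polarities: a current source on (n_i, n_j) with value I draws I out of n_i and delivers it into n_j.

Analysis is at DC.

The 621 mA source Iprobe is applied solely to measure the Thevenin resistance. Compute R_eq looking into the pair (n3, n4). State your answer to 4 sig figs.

R_eq = 0.7858 Ω

MNA unknowns: 4 node voltages V₁..V_4
R1: Y=0.001319 on G[2,0]
R2: Y=0.005319 on G[4,0]
R3: Y=0.0002688 on G[2,0]
R4: Y=0.0006173 on G[2,0]
R5: Y=0.3610 on G[3,4]
R6: Y=0.1032 on G[1,0]
R7: Y=0.01582 on G[2,1]
R8: Y=0.1271 on G[0,3]
R9: Y=0.5181 on G[1,0]
R10: Y=0.01353 on G[3,4]
R11: Y=0.8929 on G[3,4]
R12: Y=0.0001333 on G[2,4]
R13: Y=0.02358 on G[2,3]
Iprobe: z[3]−=0.621, z[4]+=0.621
solve → V1=-0.0002231, V2=-0.008985, V3=-0.01841, V4=0.4695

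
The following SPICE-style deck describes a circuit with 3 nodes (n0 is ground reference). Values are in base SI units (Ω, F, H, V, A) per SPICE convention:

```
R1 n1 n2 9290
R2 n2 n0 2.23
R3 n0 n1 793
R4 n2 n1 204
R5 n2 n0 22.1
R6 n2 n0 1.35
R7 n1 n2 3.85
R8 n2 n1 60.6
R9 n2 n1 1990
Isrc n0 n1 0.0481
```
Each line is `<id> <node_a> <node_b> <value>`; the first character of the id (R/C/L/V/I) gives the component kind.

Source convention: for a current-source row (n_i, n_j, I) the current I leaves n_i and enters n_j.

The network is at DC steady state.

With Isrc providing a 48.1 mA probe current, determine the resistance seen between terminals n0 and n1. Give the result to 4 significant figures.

R_eq = 4.335 Ω

Apply KCL at each of the 2 non-ground nodes and solve the resulting linear system.
Node n1: branches {R1, R3, R4, R7, R8, R9, Isrc} → V_1 = 0.2085
Node n2: branches {R1, R2, R4, R5, R6, R7, R8, R9} → V_2 = 0.03875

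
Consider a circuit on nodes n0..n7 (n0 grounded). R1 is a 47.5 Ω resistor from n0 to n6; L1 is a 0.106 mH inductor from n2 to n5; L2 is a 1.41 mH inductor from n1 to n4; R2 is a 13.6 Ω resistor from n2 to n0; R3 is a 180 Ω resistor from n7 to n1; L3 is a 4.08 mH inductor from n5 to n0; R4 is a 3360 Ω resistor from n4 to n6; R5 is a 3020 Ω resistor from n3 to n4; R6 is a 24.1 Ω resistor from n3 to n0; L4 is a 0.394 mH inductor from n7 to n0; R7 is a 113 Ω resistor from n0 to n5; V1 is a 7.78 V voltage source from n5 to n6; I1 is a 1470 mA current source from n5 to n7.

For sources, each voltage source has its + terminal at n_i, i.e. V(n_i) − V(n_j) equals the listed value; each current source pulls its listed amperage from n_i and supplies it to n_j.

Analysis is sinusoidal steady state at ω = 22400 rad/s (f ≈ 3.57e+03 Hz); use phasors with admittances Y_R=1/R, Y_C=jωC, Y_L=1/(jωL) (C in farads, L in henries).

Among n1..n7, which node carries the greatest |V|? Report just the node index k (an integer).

6

MNA unknowns: 7 node voltages V₁..V_7 plus 1 source current (V1)
R1: Y=0.02105+0.000j on G[0,6]
L1: Y=0.000-0.4212j on G[2,5]
L2: Y=0.000-0.03166j on G[1,4]
R2: Y=0.07353+0.000j on G[2,0]
R3: Y=0.005556+0.000j on G[7,1]
L3: Y=0.000-0.01094j on G[5,0]
R4: Y=0.0002976+0.000j on G[4,6]
R5: Y=0.0003311+0.000j on G[3,4]
R6: Y=0.04149+0.000j on G[3,0]
L4: Y=0.000-0.1133j on G[7,0]
R7: Y=0.008850+0.000j on G[0,5]
V1: row V5−V6=7.78, i_V1 at 5,6
I1: z[5]−=1.47, z[7]+=1.47
solve → V1=-0.9245+11.50j, V2=-12.31-0.6288j, V3=-0.005340+0.08966j, V4=-0.6745+11.33j, V5=-12.20-2.778j, V6=-19.98-2.778j, V7=0.06988+12.92j
aux → i_V1=-0.4264-0.06268j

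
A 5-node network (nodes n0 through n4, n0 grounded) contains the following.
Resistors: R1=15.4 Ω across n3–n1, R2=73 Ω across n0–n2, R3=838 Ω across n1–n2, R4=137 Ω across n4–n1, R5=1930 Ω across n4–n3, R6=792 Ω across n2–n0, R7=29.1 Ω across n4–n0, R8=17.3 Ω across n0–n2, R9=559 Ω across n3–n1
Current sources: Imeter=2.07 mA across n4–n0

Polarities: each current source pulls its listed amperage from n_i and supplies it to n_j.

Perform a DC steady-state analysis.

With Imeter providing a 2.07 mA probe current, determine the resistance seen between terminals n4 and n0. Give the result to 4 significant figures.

R_eq = 28.26 Ω

Element admittances at DC:
  Y(R1) = 0.06494 S between n3,n1
  Y(R2) = 0.01370 S between n0,n2
  Y(R3) = 0.001193 S between n1,n2
  Y(R4) = 0.007299 S between n4,n1
  Y(R5) = 0.0005181 S between n4,n3
  Y(R6) = 0.001263 S between n2,n0
  Y(R7) = 0.03436 S between n4,n0
  Y(R8) = 0.05780 S between n0,n2
  Y(R9) = 0.001789 S between n3,n1
  Imeter: injects 0.00207 A into n0 (from n4)
Assemble and solve the 4×4 MNA system:
  V(n1)=-0.05086  V(n2)=-0.0008206  V(n3)=-0.05092  V(n4)=-0.05850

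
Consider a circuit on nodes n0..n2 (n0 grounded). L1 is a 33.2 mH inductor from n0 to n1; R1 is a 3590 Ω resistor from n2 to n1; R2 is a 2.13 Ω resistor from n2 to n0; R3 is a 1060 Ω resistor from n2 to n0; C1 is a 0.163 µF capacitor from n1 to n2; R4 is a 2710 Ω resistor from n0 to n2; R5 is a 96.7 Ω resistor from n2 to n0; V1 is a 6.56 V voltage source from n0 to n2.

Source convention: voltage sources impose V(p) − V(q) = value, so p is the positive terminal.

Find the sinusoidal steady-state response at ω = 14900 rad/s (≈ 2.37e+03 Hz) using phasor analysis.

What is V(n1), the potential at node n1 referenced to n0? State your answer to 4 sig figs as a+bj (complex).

Element admittances at ω=14900 rad/s:
  Y(L1) = 0.000-0.002022j S between n0,n1
  Y(R1) = 0.0002786+0.000j S between n2,n1
  Y(R2) = 0.4695+0.000j S between n2,n0
  Y(R3) = 0.0009434+0.000j S between n2,n0
  Y(C1) = 0.000+0.002429j S between n1,n2
  Y(R4) = 0.0003690+0.000j S between n0,n2
  Y(R5) = 0.01034+0.000j S between n2,n0
  V1: constraint V(n0)−V(n2) = 6.56
Assemble and solve the 3×3 MNA system:
  V(n1)=-28.75-15.18j  V(n2)=-6.560+0.000j
  i(V1)=-3.187+0.05811j

-28.75-15.18j V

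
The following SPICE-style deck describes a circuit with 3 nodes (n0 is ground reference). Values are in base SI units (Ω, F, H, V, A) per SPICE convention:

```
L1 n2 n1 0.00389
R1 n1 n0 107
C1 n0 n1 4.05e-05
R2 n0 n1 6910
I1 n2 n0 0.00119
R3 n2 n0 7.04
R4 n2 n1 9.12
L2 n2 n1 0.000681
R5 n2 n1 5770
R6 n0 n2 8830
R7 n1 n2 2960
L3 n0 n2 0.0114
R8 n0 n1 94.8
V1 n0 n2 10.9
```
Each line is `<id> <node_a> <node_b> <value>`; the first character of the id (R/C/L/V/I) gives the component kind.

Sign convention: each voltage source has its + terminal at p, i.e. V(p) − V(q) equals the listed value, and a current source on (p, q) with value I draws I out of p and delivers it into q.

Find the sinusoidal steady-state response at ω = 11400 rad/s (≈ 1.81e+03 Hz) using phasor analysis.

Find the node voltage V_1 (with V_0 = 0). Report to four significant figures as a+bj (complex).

Apply KCL at each of the 2 non-ground nodes and solve the resulting linear system.
Node n1: branches {L1, R1, C1, R2, R4, L2, R5, R7, R8} → V_1 = 3.140+5.187j
Node n2: branches {L1, I1, R3, R4, L2, R5, R6, R7, L3, V1} → V_2 = -10.90+0.000j
Source currents: i(V1)=-3.880+1.638j

3.140+5.187j V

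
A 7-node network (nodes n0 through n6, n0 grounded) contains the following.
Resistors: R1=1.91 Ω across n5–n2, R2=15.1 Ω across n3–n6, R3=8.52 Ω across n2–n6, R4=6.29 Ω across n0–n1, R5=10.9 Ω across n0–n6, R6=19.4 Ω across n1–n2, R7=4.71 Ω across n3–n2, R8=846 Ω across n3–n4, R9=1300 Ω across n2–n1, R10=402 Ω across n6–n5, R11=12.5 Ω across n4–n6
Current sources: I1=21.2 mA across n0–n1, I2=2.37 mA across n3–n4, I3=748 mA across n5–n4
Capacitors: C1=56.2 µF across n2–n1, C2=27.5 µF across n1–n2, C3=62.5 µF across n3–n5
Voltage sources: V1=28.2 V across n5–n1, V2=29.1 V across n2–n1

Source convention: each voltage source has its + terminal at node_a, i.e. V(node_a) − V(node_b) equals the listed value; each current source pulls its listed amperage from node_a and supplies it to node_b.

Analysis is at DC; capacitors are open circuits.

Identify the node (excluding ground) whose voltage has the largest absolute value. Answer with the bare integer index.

4

Apply KCL at each of the 6 non-ground nodes and solve the resulting linear system.
Node n1: branches {I1, R4, C1, R6, C2, R9, V1, V2} → V_1 = -9.029
Node n2: branches {R1, R3, C1, R6, C2, R7, R9, V2} → V_2 = 20.07
Node n3: branches {R2, I2, R7, R8, C3} → V_3 = 19.09
Node n4: branches {I2, R8, I3, R11} → V_4 = 25.17
Node n5: branches {R1, R10, I3, C3, V1} → V_5 = 19.17
Node n6: branches {R2, R3, R5, R10, R11} → V_6 = 15.88
Source currents: i(V1)=-0.2850, i(V2)=-2.694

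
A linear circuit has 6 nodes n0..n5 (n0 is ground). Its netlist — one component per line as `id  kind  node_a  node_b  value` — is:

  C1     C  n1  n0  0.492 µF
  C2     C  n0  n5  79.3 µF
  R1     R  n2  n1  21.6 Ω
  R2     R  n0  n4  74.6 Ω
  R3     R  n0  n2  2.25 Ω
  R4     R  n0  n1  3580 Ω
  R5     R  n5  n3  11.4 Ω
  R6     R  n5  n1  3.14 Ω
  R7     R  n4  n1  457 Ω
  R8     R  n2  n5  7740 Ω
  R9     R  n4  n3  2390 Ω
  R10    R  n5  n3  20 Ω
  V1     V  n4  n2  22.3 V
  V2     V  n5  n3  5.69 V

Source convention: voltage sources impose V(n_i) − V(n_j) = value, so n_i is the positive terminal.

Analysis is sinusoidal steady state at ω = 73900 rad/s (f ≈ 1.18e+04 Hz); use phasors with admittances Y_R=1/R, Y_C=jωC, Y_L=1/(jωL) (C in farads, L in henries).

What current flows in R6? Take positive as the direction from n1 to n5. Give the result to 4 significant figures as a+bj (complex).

0.01243-0.001084j A

MNA unknowns: 5 node voltages V₁..V_5 plus 2 source currents (V1, V2)
C1: Y=0.000+0.03636j on G[1,0]
C2: Y=0.000+5.860j on G[0,5]
R1: Y=0.04630+0.000j on G[2,1]
R2: Y=0.01340+0.000j on G[0,4]
R3: Y=0.4444+0.000j on G[0,2]
R4: Y=0.0002793+0.000j on G[0,1]
R5: Y=0.08772+0.000j on G[5,3]
R6: Y=0.3185+0.000j on G[5,1]
R7: Y=0.002188+0.000j on G[4,1]
R8: Y=0.0001292+0.000j on G[2,5]
R9: Y=0.0004184+0.000j on G[4,3]
R10: Y=0.05000+0.000j on G[5,3]
V1: row V4−V2=22.3, i_V1 at 4,2
V2: row V5−V3=5.69, i_V2 at 5,3
solve → V1=0.03885-0.007456j, V2=-0.7054-0.0007176j, V3=-5.690-0.004054j, V4=21.59-0.0007176j, V5=-0.0001846-0.004054j
aux → i_V1=-0.3481-6.522e-06j, i_V2=-0.7950-1.396e-06j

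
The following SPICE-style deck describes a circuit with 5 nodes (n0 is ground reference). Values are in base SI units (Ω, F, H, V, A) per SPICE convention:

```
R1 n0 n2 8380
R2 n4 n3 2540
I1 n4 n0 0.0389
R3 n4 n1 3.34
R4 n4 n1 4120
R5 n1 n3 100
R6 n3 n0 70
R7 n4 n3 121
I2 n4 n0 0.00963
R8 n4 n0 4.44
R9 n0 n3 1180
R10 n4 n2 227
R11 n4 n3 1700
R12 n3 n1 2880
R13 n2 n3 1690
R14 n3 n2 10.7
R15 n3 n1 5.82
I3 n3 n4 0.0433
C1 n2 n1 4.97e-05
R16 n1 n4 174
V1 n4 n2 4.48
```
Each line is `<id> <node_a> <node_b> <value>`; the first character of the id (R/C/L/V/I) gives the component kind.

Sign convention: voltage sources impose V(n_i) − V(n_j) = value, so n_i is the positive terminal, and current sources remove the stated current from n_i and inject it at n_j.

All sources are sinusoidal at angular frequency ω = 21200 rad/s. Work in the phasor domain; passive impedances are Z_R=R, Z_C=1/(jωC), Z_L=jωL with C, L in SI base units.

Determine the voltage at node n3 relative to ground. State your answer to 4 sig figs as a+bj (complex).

Element admittances at ω=21200 rad/s:
  Y(R1) = 0.0001193+0.000j S between n0,n2
  Y(R2) = 0.0003937+0.000j S between n4,n3
  I1: injects 0.0389 A into n0 (from n4)
  Y(R3) = 0.2994+0.000j S between n4,n1
  Y(R4) = 0.0002427+0.000j S between n4,n1
  Y(R5) = 0.01000+0.000j S between n1,n3
  Y(R6) = 0.01429+0.000j S between n3,n0
  Y(R7) = 0.008264+0.000j S between n4,n3
  I2: injects 0.00963 A into n0 (from n4)
  Y(R8) = 0.2252+0.000j S between n4,n0
  Y(R9) = 0.0008475+0.000j S between n0,n3
  Y(R10) = 0.004405+0.000j S between n4,n2
  Y(R11) = 0.0005882+0.000j S between n4,n3
  Y(R12) = 0.0003472+0.000j S between n3,n1
  Y(R13) = 0.0005917+0.000j S between n2,n3
  Y(R14) = 0.09346+0.000j S between n3,n2
  Y(R15) = 0.1718+0.000j S between n3,n1
  I3: injects 0.0433 A into n4 (from n3)
  Y(C1) = 0.000+1.054j S between n2,n1
  Y(R16) = 0.005747+0.000j S between n1,n4
  V1: constraint V(n4)−V(n2) = 4.48
Assemble and solve the 5×5 MNA system:
  V(n1)=-4.004-1.139j  V(n2)=-4.427+0.04531j  V(n3)=-3.954-0.6747j  V(n4)=0.05255+0.04531j
  i(V1)=-1.313-0.3786j

-3.954-0.6747j V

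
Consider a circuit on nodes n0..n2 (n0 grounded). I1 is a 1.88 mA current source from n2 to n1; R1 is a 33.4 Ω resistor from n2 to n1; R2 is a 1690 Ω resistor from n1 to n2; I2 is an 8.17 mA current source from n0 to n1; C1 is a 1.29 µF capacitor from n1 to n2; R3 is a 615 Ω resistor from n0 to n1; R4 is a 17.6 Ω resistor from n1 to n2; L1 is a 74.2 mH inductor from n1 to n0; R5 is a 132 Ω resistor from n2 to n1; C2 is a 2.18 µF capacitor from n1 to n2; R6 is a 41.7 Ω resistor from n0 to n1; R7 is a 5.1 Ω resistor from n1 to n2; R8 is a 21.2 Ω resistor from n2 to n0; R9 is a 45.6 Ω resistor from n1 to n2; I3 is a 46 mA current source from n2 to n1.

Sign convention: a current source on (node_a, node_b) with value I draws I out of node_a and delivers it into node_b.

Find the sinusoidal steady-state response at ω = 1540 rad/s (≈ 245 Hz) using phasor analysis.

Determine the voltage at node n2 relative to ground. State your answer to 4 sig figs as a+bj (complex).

Element admittances at ω=1540 rad/s:
  I1: injects 0.00188 A into n1 (from n2)
  Y(R1) = 0.02994+0.000j S between n2,n1
  Y(R2) = 0.0005917+0.000j S between n1,n2
  I2: injects 0.00817 A into n1 (from n0)
  Y(C1) = 0.000+0.001987j S between n1,n2
  Y(R3) = 0.001626+0.000j S between n0,n1
  Y(R4) = 0.05682+0.000j S between n1,n2
  Y(L1) = 0.000-0.008751j S between n1,n0
  Y(R5) = 0.007576+0.000j S between n2,n1
  Y(C2) = 0.000+0.003357j S between n1,n2
  Y(R6) = 0.02398+0.000j S between n0,n1
  Y(R7) = 0.1961+0.000j S between n1,n2
  Y(R8) = 0.04717+0.000j S between n2,n0
  Y(R9) = 0.02193+0.000j S between n1,n2
  I3: injects 0.046 A into n1 (from n2)
Assemble and solve the 2×2 MNA system:
  V(n1)=0.2134+0.02635j  V(n2)=0.05247+0.02529j

0.05247+0.02529j V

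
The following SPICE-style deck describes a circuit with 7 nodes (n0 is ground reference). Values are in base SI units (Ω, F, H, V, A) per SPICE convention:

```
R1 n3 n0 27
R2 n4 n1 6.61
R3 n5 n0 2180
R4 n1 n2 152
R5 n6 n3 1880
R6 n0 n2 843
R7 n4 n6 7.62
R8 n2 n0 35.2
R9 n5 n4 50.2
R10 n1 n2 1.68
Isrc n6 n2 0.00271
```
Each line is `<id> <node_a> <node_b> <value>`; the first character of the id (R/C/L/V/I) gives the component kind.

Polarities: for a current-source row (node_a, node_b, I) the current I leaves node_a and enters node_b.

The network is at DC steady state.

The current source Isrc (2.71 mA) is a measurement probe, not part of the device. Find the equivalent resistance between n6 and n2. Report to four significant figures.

Apply KCL at each of the 6 non-ground nodes and solve the resulting linear system.
Node n1: branches {R2, R4, R10} → V_1 = -0.003395
Node n2: branches {R4, R6, R8, R10, Isrc} → V_2 = 0.001057
Node n3: branches {R1, R5} → V_3 = -0.0005888
Node n4: branches {R2, R7, R9} → V_4 = -0.02110
Node n5: branches {R3, R9} → V_5 = -0.02063
Node n6: branches {R5, R7, Isrc} → V_6 = -0.04159

R_eq = 15.73 Ω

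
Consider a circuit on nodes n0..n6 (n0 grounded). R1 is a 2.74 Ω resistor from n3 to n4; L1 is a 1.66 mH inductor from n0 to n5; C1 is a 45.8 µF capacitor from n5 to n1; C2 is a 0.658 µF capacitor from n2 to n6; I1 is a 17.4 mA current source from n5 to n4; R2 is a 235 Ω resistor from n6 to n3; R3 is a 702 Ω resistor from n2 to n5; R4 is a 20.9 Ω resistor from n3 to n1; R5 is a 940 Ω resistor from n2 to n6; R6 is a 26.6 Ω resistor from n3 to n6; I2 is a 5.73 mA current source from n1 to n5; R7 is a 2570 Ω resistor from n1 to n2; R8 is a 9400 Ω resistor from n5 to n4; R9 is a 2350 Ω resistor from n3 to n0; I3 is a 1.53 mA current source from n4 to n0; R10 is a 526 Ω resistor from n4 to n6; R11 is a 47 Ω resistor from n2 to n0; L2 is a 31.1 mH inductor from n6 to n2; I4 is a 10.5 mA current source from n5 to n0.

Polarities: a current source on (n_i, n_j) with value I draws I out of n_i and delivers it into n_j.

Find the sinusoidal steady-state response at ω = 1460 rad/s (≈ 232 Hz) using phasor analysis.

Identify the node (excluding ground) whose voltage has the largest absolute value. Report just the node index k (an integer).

4

MNA unknowns: 6 node voltages V₁..V_6
R1: Y=0.3650+0.000j on G[3,4]
L1: Y=0.000-0.4126j on G[0,5]
C1: Y=0.000+0.06687j on G[5,1]
C2: Y=0.000+0.0009607j on G[2,6]
I1: z[5]−=0.0174, z[4]+=0.0174
R2: Y=0.004255+0.000j on G[6,3]
R3: Y=0.001425+0.000j on G[2,5]
R4: Y=0.04785+0.000j on G[3,1]
R5: Y=0.001064+0.000j on G[2,6]
R6: Y=0.03759+0.000j on G[3,6]
I2: z[1]−=0.00573, z[5]+=0.00573
R7: Y=0.0003891+0.000j on G[1,2]
R8: Y=0.0001064+0.000j on G[5,4]
R9: Y=0.0004255+0.000j on G[3,0]
I3: z[4]−=0.00153, z[0]+=0.00153
R10: Y=0.001901+0.000j on G[4,6]
R11: Y=0.02128+0.000j on G[2,0]
L2: Y=0.000-0.02202j on G[6,2]
I4: z[5]−=0.0105, z[0]+=0.0105
solve → V1=0.03764-0.1465j, V2=0.1109-0.1315j, V3=0.3123-0.08440j, V4=0.3552-0.08404j, V5=-0.006867-0.03520j, V6=0.2557-0.01744j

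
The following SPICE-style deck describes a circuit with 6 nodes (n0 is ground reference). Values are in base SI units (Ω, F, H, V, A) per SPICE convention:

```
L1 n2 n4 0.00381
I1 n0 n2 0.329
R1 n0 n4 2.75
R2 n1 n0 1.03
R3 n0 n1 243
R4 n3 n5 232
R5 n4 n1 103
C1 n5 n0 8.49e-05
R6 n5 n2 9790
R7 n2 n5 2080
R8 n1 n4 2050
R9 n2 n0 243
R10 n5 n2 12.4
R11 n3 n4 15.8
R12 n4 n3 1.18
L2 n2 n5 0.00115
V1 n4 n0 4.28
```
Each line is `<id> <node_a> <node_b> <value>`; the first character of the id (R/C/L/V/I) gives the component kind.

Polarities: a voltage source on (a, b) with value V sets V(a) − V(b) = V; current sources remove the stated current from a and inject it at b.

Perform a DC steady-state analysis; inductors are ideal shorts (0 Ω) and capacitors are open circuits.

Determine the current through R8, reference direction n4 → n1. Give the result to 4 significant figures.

MNA unknowns: 5 node voltages V₁..V_5 plus 3 source currents (L1, L2, V1)
L1: row V2−V4=0, i_L1 at 2,4
I1: z[0]−=0.329, z[2]+=0.329
R1: Y=0.3636 on G[0,4]
R2: Y=0.9709 on G[1,0]
R3: Y=0.004115 on G[0,1]
R4: Y=0.004310 on G[3,5]
R5: Y=0.009709 on G[4,1]
C1: Y=0.000 on G[5,0]
R6: Y=0.0001021 on G[5,2]
R7: Y=0.0004808 on G[2,5]
R8: Y=0.0004878 on G[1,4]
R9: Y=0.004115 on G[2,0]
R10: Y=0.08065 on G[5,2]
R11: Y=0.06329 on G[3,4]
R12: Y=0.8475 on G[4,3]
L2: row V2−V5=0, i_L2 at 2,5
V1: row V4−V0=4.28, i_V1 at 4,0
solve → V1=0.04430, V2=4.280, V3=4.280, V4=4.280, V5=4.280
aux → i_L1=0.3114, i_L2=0.000, i_V1=-1.288

0.002066 A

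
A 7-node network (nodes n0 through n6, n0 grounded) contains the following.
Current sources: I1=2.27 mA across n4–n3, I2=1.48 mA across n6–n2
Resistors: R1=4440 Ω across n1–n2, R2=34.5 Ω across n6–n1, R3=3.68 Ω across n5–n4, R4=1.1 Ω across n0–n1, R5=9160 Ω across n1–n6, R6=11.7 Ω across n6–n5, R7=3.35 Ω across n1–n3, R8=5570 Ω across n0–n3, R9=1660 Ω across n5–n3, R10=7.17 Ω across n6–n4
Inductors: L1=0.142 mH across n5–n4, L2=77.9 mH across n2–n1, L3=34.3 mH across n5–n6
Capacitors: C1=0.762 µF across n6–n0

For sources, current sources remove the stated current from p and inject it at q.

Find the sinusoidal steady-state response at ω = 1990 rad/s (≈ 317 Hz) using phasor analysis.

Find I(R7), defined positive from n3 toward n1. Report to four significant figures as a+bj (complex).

Apply KCL at each of the 6 non-ground nodes and solve the resulting linear system.
Node n1: branches {R1, R2, R4, L2, R5, R7} → V_1 = 9.616e-06+0.0002094j
Node n2: branches {R1, L2, I2} → V_2 = 0.008010+0.2294j
Node n3: branches {I1, R7, R8, R9} → V_3 = 0.007322+0.0002213j
Node n4: branches {I1, R3, L1, R10} → V_4 = -0.1353+0.005891j
Node n5: branches {R3, L1, R6, R9, L3} → V_5 = -0.1352+0.006146j
Node n6: branches {R2, R5, R6, C1, R10, L3, I2} → V_6 = -0.1256+0.006632j

0.002183+3.530e-06j A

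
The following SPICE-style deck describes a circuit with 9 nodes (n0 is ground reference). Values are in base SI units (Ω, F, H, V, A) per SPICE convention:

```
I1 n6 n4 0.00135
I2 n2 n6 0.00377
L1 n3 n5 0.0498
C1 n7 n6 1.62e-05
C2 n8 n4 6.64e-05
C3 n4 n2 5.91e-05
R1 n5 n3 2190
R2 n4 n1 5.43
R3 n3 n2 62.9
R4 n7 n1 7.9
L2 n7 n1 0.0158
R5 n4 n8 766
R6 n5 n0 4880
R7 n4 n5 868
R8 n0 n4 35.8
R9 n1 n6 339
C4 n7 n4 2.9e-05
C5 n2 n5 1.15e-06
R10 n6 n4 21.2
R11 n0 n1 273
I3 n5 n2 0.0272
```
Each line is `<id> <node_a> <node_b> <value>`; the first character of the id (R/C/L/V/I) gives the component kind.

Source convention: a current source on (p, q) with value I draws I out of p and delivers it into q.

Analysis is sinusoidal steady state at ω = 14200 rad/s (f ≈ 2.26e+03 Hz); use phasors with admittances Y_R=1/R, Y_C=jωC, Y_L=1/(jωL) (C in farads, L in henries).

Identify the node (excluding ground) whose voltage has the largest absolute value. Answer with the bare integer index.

Element admittances at ω=14200 rad/s:
  I1: injects 0.00135 A into n4 (from n6)
  I2: injects 0.00377 A into n6 (from n2)
  Y(L1) = 0.000-0.001414j S between n3,n5
  Y(C1) = 0.000+0.2300j S between n7,n6
  Y(C2) = 0.000+0.9429j S between n8,n4
  Y(C3) = 0.000+0.8392j S between n4,n2
  Y(R1) = 0.0004566+0.000j S between n5,n3
  Y(R2) = 0.1842+0.000j S between n4,n1
  Y(R3) = 0.01590+0.000j S between n3,n2
  Y(R4) = 0.1266+0.000j S between n7,n1
  Y(L2) = 0.000-0.004457j S between n7,n1
  Y(R5) = 0.001305+0.000j S between n4,n8
  Y(R6) = 0.0002049+0.000j S between n5,n0
  Y(R7) = 0.001152+0.000j S between n4,n5
  Y(R8) = 0.02793+0.000j S between n0,n4
  Y(R9) = 0.002950+0.000j S between n1,n6
  Y(C4) = 0.000+0.4118j S between n7,n4
  Y(C5) = 0.000+0.01633j S between n2,n5
  Y(R10) = 0.04717+0.000j S between n6,n4
  Y(R11) = 0.003663+0.000j S between n0,n1
  I3: injects 0.0272 A into n2 (from n5)
Assemble and solve the 8×8 MNA system:
  V(n1)=0.002397-0.01322j  V(n2)=-0.001519-0.007179j  V(n3)=0.1393+0.07450j  V(n4)=0.001369-0.01130j  V(n5)=-0.2294+1.776j  V(n6)=0.006993-0.02536j  V(n7)=0.003954-0.01605j  V(n8)=0.001369-0.01130j

5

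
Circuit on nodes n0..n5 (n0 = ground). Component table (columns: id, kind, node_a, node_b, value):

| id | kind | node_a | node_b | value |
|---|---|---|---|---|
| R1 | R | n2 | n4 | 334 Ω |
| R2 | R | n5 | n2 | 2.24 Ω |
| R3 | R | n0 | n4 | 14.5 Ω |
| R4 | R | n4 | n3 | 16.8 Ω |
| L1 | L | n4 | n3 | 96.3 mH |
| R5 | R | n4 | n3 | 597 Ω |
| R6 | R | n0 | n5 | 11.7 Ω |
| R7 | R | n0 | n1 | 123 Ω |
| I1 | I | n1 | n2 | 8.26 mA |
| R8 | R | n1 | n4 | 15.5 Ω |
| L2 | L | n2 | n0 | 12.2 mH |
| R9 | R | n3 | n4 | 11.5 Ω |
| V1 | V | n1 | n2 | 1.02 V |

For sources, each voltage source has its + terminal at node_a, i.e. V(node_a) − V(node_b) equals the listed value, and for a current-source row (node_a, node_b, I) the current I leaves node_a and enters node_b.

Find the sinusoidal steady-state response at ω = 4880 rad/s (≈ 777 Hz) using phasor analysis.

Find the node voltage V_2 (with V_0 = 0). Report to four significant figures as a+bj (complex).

MNA unknowns: 5 node voltages V₁..V_5 plus 1 source current (V1)
R1: Y=0.002994+0.000j on G[2,4]
R2: Y=0.4464+0.000j on G[5,2]
R3: Y=0.06897+0.000j on G[0,4]
R4: Y=0.05952+0.000j on G[4,3]
L1: Y=0.000-0.002128j on G[4,3]
R5: Y=0.001675+0.000j on G[4,3]
R6: Y=0.08547+0.000j on G[0,5]
R7: Y=0.008130+0.000j on G[0,1]
I1: z[1]−=0.00826, z[2]+=0.00826
R8: Y=0.06452+0.000j on G[1,4]
L2: Y=0.000-0.01680j on G[2,0]
R9: Y=0.08696+0.000j on G[3,4]
V1: row V1−V2=1.02, i_V1 at 1,2
solve → V1=0.6632-0.05257j, V2=-0.3568-0.05257j, V3=0.3057-0.02601j, V4=0.3057-0.02601j, V5=-0.2994-0.04413j
aux → i_V1=-0.03672+0.002141j

-0.3568-0.05257j V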